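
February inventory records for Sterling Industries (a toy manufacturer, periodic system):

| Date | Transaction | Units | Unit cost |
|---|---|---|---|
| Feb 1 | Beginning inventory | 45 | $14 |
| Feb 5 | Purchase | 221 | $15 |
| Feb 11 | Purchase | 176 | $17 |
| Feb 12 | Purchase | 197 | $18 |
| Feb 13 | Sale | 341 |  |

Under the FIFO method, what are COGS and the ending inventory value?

COGS = $5,220; ending inventory = $5,263

Feb 13, 341 sold [FIFO — oldest first]: 45 @ $14 + 221 @ $15 + 75 @ $17 = $5,220
Ending inventory: 101 @ $17 + 197 @ $18 = $5,263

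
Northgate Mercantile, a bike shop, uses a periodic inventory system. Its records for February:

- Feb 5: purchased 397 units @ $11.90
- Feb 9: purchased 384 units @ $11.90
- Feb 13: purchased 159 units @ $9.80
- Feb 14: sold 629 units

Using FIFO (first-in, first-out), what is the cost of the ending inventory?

Ending inventory = $3,367.00

Feb 14, 629 sold [FIFO — oldest first]: 397 @ $11.90 + 232 @ $11.90 = $7,485.10
Ending inventory: 152 @ $11.90 + 159 @ $9.80 = $3,367.00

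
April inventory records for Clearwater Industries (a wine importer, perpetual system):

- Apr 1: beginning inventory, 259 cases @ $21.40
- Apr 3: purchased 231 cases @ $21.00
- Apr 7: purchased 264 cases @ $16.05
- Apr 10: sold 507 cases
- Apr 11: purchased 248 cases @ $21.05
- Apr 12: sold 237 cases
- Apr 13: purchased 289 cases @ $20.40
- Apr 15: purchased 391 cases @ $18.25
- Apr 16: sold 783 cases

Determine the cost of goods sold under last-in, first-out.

Apr 10, 507 sold [LIFO — newest first]: 264 @ $16.05 + 231 @ $21.00 + 12 @ $21.40 = $9,345.00
Apr 12, 237 sold [LIFO — newest first]: 237 @ $21.05 = $4,988.85
Apr 16, 783 sold [LIFO — newest first]: 391 @ $18.25 + 289 @ $20.40 + 11 @ $21.05 + 92 @ $21.40 = $15,231.70
Total COGS = $9,345.00 + $4,988.85 + $15,231.70 = $29,565.55
Ending inventory: 155 @ $21.40 = $3,317.00
Check: goods available $32,882.55 = COGS $29,565.55 + ending $3,317.00

COGS = $29,565.55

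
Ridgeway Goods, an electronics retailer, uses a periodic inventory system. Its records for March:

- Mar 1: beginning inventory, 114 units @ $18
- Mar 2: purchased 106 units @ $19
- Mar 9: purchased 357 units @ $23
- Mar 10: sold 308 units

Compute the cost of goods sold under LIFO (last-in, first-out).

Mar 10, 308 sold [LIFO — newest first]: 308 @ $23 = $7,084
Ending inventory: 114 @ $18 + 106 @ $19 + 49 @ $23 = $5,193
Check: goods available $12,277 = COGS $7,084 + ending $5,193

COGS = $7,084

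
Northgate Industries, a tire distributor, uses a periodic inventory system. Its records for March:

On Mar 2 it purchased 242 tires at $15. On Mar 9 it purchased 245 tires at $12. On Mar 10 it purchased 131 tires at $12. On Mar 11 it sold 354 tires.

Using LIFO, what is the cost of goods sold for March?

COGS = $4,248

Mar 11, 354 sold [LIFO — newest first]: 131 @ $12 + 223 @ $12 = $4,248
Ending inventory: 242 @ $15 + 22 @ $12 = $3,894
Check: goods available $8,142 = COGS $4,248 + ending $3,894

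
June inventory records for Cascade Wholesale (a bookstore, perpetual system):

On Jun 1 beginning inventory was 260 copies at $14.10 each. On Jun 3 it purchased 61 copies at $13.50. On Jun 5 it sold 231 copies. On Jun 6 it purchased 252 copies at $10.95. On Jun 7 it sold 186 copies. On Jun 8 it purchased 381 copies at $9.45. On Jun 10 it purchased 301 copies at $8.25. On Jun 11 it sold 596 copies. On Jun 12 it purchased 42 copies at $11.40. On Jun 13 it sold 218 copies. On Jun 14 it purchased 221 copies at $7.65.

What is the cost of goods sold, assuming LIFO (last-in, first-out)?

Jun 5, 231 sold [LIFO — newest first]: 61 @ $13.50 + 170 @ $14.10 = $3,220.50
Jun 7, 186 sold [LIFO — newest first]: 186 @ $10.95 = $2,036.70
Jun 11, 596 sold [LIFO — newest first]: 301 @ $8.25 + 295 @ $9.45 = $5,271.00
Jun 13, 218 sold [LIFO — newest first]: 42 @ $11.40 + 86 @ $9.45 + 66 @ $10.95 + 24 @ $14.10 = $2,352.60
Total COGS = $3,220.50 + $2,036.70 + $5,271.00 + $2,352.60 = $12,880.80
Ending inventory: 66 @ $14.10 + 221 @ $7.65 = $2,621.25
Check: goods available $15,502.05 = COGS $12,880.80 + ending $2,621.25

COGS = $12,880.80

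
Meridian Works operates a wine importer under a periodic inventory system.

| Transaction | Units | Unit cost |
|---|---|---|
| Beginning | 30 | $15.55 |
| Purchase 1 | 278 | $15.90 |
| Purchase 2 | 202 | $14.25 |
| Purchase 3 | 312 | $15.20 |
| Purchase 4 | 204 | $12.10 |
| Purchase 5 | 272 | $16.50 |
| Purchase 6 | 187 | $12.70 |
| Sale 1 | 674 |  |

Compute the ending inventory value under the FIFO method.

Ending inventory = $11,580.90

Sale 1 (674) [FIFO — oldest first]: 30 @ $15.55 + 278 @ $15.90 + 202 @ $14.25 + 164 @ $15.20 = $10,258.00
Ending inventory: 148 @ $15.20 + 204 @ $12.10 + 272 @ $16.50 + 187 @ $12.70 = $11,580.90
Check: goods available $21,838.90 = COGS $10,258.00 + ending $11,580.90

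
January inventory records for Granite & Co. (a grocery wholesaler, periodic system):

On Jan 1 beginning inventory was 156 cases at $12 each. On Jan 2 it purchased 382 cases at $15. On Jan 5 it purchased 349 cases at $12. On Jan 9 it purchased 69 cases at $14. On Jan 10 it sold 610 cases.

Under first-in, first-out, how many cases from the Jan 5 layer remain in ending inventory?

Jan 10, 610 sold [FIFO — oldest first]: 156 @ $12 + 382 @ $15 + 72 @ $12 = $8,466
Ending inventory: 277 @ $12 + 69 @ $14 = $4,290

277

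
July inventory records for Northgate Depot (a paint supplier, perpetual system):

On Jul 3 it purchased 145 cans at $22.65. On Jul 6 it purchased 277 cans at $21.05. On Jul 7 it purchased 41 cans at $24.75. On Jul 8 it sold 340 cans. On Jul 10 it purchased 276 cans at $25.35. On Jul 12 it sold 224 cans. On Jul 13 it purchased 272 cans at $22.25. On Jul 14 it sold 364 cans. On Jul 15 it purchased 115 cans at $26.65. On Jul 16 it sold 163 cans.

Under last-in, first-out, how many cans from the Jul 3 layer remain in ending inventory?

Jul 8, 340 sold [LIFO — newest first]: 41 @ $24.75 + 277 @ $21.05 + 22 @ $22.65 = $7,343.90
Jul 12, 224 sold [LIFO — newest first]: 224 @ $25.35 = $5,678.40
Jul 14, 364 sold [LIFO — newest first]: 272 @ $22.25 + 52 @ $25.35 + 40 @ $22.65 = $8,276.20
Jul 16, 163 sold [LIFO — newest first]: 115 @ $26.65 + 48 @ $22.65 = $4,151.95
Total COGS = $7,343.90 + $5,678.40 + $8,276.20 + $4,151.95 = $25,450.45
Ending inventory: 35 @ $22.65 = $792.75

35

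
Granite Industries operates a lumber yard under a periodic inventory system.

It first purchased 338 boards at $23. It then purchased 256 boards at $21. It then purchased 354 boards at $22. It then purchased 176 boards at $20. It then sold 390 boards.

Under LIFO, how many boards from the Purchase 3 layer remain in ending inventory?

Sale 1 (390) [LIFO — newest first]: 176 @ $20 + 214 @ $22 = $8,228
Ending inventory: 338 @ $23 + 256 @ $21 + 140 @ $22 = $16,230
Check: goods available $24,458 = COGS $8,228 + ending $16,230

140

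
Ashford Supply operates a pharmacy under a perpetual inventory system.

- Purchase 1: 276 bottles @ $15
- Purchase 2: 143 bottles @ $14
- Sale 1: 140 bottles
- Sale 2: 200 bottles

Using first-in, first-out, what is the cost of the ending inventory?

Sale 1 (140) [FIFO — oldest first]: 140 @ $15 = $2,100
Sale 2 (200) [FIFO — oldest first]: 136 @ $15 + 64 @ $14 = $2,936
Total COGS = $2,100 + $2,936 = $5,036
Ending inventory: 79 @ $14 = $1,106

Ending inventory = $1,106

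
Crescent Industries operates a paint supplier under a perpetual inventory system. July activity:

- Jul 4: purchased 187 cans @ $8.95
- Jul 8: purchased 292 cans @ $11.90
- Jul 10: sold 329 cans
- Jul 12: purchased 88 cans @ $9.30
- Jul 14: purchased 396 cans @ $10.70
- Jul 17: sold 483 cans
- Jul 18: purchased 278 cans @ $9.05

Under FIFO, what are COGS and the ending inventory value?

Jul 10, 329 sold [FIFO — oldest first]: 187 @ $8.95 + 142 @ $11.90 = $3,363.45
Jul 17, 483 sold [FIFO — oldest first]: 150 @ $11.90 + 88 @ $9.30 + 245 @ $10.70 = $5,224.90
Total COGS = $3,363.45 + $5,224.90 = $8,588.35
Ending inventory: 151 @ $10.70 + 278 @ $9.05 = $4,131.60

COGS = $8,588.35; ending inventory = $4,131.60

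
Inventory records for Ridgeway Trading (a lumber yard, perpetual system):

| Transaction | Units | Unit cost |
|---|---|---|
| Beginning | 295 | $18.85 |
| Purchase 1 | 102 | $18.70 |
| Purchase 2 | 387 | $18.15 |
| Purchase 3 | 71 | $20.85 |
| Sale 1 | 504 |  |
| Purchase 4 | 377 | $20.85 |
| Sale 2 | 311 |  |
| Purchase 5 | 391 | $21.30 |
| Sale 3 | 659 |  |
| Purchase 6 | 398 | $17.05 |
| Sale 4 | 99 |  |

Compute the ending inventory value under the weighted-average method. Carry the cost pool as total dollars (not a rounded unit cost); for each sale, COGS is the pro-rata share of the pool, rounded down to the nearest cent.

Ending inventory = $8,062.86

After Beginning: 295 on hand, pool $5,560.75 (≈ $18.8500 each)
After Purchase 1: 397 on hand, pool $7,468.15 (≈ $18.8115 each)
After Purchase 2: 784 on hand, pool $14,492.20 (≈ $18.4849 each)
After Purchase 3: 855 on hand, pool $15,972.55 (≈ $18.6813 each)
Sale 1, sell 504: 504/855 × $15,972.55 → $9,415.39
After Purchase 4: 728 on hand, pool $14,417.61 (≈ $19.8044 each)
Sale 2, sell 311: 311/728 × $14,417.61 → $6,159.17
After Purchase 5: 808 on hand, pool $16,586.74 (≈ $20.5281 each)
Sale 3, sell 659: 659/808 × $16,586.74 → $13,528.04
After Purchase 6: 547 on hand, pool $9,844.60 (≈ $17.9974 each)
Sale 4, sell 99: 99/547 × $9,844.60 → $1,781.74
Total COGS = $9,415.39 + $6,159.17 + $13,528.04 + $1,781.74 = $30,884.34
Ending inventory (cost pool remaining) = $8,062.86
Check: goods available $38,947.20 = COGS $30,884.34 + ending $8,062.86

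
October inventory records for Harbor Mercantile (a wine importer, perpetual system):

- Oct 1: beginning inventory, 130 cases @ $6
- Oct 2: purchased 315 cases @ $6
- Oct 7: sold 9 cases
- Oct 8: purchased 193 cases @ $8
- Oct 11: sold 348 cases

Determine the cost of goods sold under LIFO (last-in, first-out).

Oct 7, 9 sold [LIFO — newest first]: 9 @ $6 = $54
Oct 11, 348 sold [LIFO — newest first]: 193 @ $8 + 155 @ $6 = $2,474
Total COGS = $54 + $2,474 = $2,528
Ending inventory: 130 @ $6 + 151 @ $6 = $1,686
Check: goods available $4,214 = COGS $2,528 + ending $1,686

COGS = $2,528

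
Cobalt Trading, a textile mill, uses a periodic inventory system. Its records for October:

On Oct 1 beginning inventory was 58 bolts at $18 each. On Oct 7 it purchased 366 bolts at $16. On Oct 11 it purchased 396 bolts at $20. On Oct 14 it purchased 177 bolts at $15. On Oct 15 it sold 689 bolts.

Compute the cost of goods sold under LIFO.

COGS = $12,431

Oct 15, 689 sold [LIFO — newest first]: 177 @ $15 + 396 @ $20 + 116 @ $16 = $12,431
Ending inventory: 58 @ $18 + 250 @ $16 = $5,044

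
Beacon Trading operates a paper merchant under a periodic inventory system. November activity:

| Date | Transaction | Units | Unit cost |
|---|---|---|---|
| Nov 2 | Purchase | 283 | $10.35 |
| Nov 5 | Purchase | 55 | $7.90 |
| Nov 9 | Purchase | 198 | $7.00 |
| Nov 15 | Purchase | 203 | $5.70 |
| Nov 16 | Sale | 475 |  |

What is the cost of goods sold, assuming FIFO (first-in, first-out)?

COGS = $4,322.55

Nov 16, 475 sold [FIFO — oldest first]: 283 @ $10.35 + 55 @ $7.90 + 137 @ $7.00 = $4,322.55
Ending inventory: 61 @ $7.00 + 203 @ $5.70 = $1,584.10
Check: goods available $5,906.65 = COGS $4,322.55 + ending $1,584.10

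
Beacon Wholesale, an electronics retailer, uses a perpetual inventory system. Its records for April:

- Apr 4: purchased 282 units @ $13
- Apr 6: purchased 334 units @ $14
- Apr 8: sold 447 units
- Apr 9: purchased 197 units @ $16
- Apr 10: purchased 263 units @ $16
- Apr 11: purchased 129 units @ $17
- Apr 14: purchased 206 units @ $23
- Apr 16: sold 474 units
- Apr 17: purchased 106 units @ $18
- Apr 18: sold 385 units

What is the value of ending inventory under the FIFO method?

Apr 8, 447 sold [FIFO — oldest first]: 282 @ $13 + 165 @ $14 = $5,976
Apr 16, 474 sold [FIFO — oldest first]: 169 @ $14 + 197 @ $16 + 108 @ $16 = $7,246
Apr 18, 385 sold [FIFO — oldest first]: 155 @ $16 + 129 @ $17 + 101 @ $23 = $6,996
Total COGS = $5,976 + $7,246 + $6,996 = $20,218
Ending inventory: 105 @ $23 + 106 @ $18 = $4,323

Ending inventory = $4,323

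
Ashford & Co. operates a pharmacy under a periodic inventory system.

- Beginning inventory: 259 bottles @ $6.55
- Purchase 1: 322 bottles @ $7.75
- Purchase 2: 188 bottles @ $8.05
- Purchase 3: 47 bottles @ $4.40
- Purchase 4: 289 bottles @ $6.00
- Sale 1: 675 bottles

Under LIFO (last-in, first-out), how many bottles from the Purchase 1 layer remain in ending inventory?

Sale 1 (675) [LIFO — newest first]: 289 @ $6.00 + 47 @ $4.40 + 188 @ $8.05 + 151 @ $7.75 = $4,624.45
Ending inventory: 259 @ $6.55 + 171 @ $7.75 = $3,021.70
Check: goods available $7,646.15 = COGS $4,624.45 + ending $3,021.70

171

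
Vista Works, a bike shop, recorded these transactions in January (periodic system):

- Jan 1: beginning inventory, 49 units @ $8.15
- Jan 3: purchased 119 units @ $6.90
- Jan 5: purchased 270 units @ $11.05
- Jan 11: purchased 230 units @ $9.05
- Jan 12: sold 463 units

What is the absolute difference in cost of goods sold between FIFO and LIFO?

$225.95

FIFO COGS: 49 @ $8.15 + 119 @ $6.90 + 270 @ $11.05 + 25 @ $9.05 = $4,430.20
LIFO COGS: 230 @ $9.05 + 233 @ $11.05 = $4,656.15
Difference = |$4,430.20 − $4,656.15| = $225.95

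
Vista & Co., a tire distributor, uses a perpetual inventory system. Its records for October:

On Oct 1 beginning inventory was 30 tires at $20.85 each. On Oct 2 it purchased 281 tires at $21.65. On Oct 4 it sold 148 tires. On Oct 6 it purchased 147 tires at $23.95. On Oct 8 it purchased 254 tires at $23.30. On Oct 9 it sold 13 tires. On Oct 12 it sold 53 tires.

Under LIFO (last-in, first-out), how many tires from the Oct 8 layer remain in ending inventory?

188

Oct 4, 148 sold [LIFO — newest first]: 148 @ $21.65 = $3,204.20
Oct 9, 13 sold [LIFO — newest first]: 13 @ $23.30 = $302.90
Oct 12, 53 sold [LIFO — newest first]: 53 @ $23.30 = $1,234.90
Total COGS = $3,204.20 + $302.90 + $1,234.90 = $4,742.00
Ending inventory: 30 @ $20.85 + 133 @ $21.65 + 147 @ $23.95 + 188 @ $23.30 = $11,406.00
Check: goods available $16,148.00 = COGS $4,742.00 + ending $11,406.00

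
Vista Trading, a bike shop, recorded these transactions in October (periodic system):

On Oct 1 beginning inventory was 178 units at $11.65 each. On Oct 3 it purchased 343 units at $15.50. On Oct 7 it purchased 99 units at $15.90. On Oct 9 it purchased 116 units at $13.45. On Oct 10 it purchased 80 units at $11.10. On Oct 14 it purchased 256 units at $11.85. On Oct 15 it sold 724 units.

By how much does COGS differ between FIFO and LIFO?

FIFO COGS: 178 @ $11.65 + 343 @ $15.50 + 99 @ $15.90 + 104 @ $13.45 = $10,363.10
LIFO COGS: 256 @ $11.85 + 80 @ $11.10 + 116 @ $13.45 + 99 @ $15.90 + 173 @ $15.50 = $9,737.40
Difference = |$10,363.10 − $9,737.40| = $625.70

$625.70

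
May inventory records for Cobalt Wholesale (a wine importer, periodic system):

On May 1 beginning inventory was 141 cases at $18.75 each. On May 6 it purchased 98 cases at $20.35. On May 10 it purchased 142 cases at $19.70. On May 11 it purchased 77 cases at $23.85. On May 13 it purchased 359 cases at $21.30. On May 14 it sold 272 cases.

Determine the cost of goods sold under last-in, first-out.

May 14, 272 sold [LIFO — newest first]: 272 @ $21.30 = $5,793.60
Ending inventory: 141 @ $18.75 + 98 @ $20.35 + 142 @ $19.70 + 77 @ $23.85 + 87 @ $21.30 = $11,125.00

COGS = $5,793.60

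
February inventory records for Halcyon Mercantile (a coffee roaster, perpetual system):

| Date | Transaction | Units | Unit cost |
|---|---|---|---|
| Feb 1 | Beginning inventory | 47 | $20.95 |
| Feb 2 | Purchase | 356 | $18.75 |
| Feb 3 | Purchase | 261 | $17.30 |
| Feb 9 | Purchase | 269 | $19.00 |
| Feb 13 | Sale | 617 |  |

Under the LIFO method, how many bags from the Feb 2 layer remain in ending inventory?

269

Feb 13, 617 sold [LIFO — newest first]: 269 @ $19.00 + 261 @ $17.30 + 87 @ $18.75 = $11,257.55
Ending inventory: 47 @ $20.95 + 269 @ $18.75 = $6,028.40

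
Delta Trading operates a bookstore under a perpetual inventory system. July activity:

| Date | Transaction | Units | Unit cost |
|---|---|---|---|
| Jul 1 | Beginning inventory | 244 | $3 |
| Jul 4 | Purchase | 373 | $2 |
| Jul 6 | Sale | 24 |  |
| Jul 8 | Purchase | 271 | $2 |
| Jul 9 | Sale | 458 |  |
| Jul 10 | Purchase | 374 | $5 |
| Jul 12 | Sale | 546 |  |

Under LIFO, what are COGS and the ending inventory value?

Jul 6, 24 sold [LIFO — newest first]: 24 @ $2 = $48
Jul 9, 458 sold [LIFO — newest first]: 271 @ $2 + 187 @ $2 = $916
Jul 12, 546 sold [LIFO — newest first]: 374 @ $5 + 162 @ $2 + 10 @ $3 = $2,224
Total COGS = $48 + $916 + $2,224 = $3,188
Ending inventory: 234 @ $3 = $702

COGS = $3,188; ending inventory = $702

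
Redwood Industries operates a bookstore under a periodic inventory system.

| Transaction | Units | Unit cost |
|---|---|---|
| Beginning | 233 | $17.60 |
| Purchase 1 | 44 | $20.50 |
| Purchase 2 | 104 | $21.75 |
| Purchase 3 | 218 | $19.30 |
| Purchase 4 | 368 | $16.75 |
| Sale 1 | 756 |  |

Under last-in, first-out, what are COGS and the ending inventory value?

Sale 1 (756) [LIFO — newest first]: 368 @ $16.75 + 218 @ $19.30 + 104 @ $21.75 + 44 @ $20.50 + 22 @ $17.60 = $13,922.60
Ending inventory: 211 @ $17.60 = $3,713.60

COGS = $13,922.60; ending inventory = $3,713.60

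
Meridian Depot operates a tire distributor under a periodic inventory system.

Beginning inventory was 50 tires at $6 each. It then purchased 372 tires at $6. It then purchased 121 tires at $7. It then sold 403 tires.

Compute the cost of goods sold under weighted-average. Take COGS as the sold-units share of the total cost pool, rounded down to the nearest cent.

Sale 1, sell 403: 403/543 × $3,379.00 → $2,507.80
Ending inventory (cost pool remaining) = $871.20

COGS = $2,507.80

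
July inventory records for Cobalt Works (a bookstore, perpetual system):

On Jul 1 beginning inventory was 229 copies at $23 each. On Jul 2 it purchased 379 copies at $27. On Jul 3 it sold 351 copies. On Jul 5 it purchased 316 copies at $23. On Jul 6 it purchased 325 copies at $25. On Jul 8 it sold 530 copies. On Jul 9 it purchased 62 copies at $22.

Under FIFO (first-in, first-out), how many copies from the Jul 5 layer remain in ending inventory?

Jul 3, 351 sold [FIFO — oldest first]: 229 @ $23 + 122 @ $27 = $8,561
Jul 8, 530 sold [FIFO — oldest first]: 257 @ $27 + 273 @ $23 = $13,218
Total COGS = $8,561 + $13,218 = $21,779
Ending inventory: 43 @ $23 + 325 @ $25 + 62 @ $22 = $10,478

43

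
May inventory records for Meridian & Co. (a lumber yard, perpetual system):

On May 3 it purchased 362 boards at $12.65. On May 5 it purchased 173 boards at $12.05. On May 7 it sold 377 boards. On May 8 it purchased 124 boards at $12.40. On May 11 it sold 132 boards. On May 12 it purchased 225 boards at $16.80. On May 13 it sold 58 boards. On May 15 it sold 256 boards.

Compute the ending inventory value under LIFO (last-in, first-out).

May 7, 377 sold [LIFO — newest first]: 173 @ $12.05 + 204 @ $12.65 = $4,665.25
May 11, 132 sold [LIFO — newest first]: 124 @ $12.40 + 8 @ $12.65 = $1,638.80
May 13, 58 sold [LIFO — newest first]: 58 @ $16.80 = $974.40
May 15, 256 sold [LIFO — newest first]: 167 @ $16.80 + 89 @ $12.65 = $3,931.45
Total COGS = $4,665.25 + $1,638.80 + $974.40 + $3,931.45 = $11,209.90
Ending inventory: 61 @ $12.65 = $771.65

Ending inventory = $771.65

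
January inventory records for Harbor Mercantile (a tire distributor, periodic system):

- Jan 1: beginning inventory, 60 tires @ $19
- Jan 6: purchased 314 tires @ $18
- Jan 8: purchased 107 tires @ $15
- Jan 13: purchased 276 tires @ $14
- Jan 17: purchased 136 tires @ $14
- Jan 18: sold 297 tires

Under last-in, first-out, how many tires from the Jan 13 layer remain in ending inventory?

Jan 18, 297 sold [LIFO — newest first]: 136 @ $14 + 161 @ $14 = $4,158
Ending inventory: 60 @ $19 + 314 @ $18 + 107 @ $15 + 115 @ $14 = $10,007

115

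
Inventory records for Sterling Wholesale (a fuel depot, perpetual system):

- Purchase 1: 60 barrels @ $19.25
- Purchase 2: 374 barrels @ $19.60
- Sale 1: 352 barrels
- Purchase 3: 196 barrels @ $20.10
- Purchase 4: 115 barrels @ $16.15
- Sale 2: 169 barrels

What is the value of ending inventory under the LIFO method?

Ending inventory = $4,440.40

Sale 1 (352) [LIFO — newest first]: 352 @ $19.60 = $6,899.20
Sale 2 (169) [LIFO — newest first]: 115 @ $16.15 + 54 @ $20.10 = $2,942.65
Total COGS = $6,899.20 + $2,942.65 = $9,841.85
Ending inventory: 60 @ $19.25 + 22 @ $19.60 + 142 @ $20.10 = $4,440.40
Check: goods available $14,282.25 = COGS $9,841.85 + ending $4,440.40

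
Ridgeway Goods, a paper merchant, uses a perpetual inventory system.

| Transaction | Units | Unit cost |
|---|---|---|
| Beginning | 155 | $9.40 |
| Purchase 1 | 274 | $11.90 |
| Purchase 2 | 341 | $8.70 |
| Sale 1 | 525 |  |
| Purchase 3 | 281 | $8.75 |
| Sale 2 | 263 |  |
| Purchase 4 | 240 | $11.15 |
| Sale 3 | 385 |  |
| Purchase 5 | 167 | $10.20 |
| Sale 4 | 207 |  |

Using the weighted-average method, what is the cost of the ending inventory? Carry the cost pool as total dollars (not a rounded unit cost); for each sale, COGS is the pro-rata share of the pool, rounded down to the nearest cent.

After Beginning: 155 on hand, pool $1,457.00 (≈ $9.4000 each)
After Purchase 1: 429 on hand, pool $4,717.60 (≈ $10.9967 each)
After Purchase 2: 770 on hand, pool $7,684.30 (≈ $9.9796 each)
Sale 1, sell 525: 525/770 × $7,684.30 → $5,239.29
After Purchase 3: 526 on hand, pool $4,903.76 (≈ $9.3227 each)
Sale 2, sell 263: 263/526 × $4,903.76 → $2,451.88
After Purchase 4: 503 on hand, pool $5,127.88 (≈ $10.1946 each)
Sale 3, sell 385: 385/503 × $5,127.88 → $3,924.91
After Purchase 5: 285 on hand, pool $2,906.37 (≈ $10.1978 each)
Sale 4, sell 207: 207/285 × $2,906.37 → $2,110.94
Total COGS = $5,239.29 + $2,451.88 + $3,924.91 + $2,110.94 = $13,727.02
Ending inventory (cost pool remaining) = $795.43
Check: goods available $14,522.45 = COGS $13,727.02 + ending $795.43

Ending inventory = $795.43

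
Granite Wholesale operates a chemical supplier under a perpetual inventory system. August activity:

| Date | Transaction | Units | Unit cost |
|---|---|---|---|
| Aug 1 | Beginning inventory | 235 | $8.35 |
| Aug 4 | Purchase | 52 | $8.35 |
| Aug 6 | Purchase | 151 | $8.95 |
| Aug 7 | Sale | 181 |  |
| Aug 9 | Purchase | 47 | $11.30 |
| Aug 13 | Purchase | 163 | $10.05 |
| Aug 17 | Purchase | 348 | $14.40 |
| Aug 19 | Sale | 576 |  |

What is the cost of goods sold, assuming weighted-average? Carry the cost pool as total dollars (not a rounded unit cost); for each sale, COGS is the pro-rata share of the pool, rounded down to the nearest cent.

COGS = $8,177.77

After Aug 1: 235 on hand, pool $1,962.25 (≈ $8.3500 each)
After Aug 4: 287 on hand, pool $2,396.45 (≈ $8.3500 each)
After Aug 6: 438 on hand, pool $3,747.90 (≈ $8.5568 each)
Aug 7, sell 181: 181/438 × $3,747.90 → $1,548.78
After Aug 9: 304 on hand, pool $2,730.22 (≈ $8.9810 each)
After Aug 13: 467 on hand, pool $4,368.37 (≈ $9.3541 each)
After Aug 17: 815 on hand, pool $9,379.57 (≈ $11.5087 each)
Aug 19, sell 576: 576/815 × $9,379.57 → $6,628.99
Total COGS = $1,548.78 + $6,628.99 = $8,177.77
Ending inventory (cost pool remaining) = $2,750.58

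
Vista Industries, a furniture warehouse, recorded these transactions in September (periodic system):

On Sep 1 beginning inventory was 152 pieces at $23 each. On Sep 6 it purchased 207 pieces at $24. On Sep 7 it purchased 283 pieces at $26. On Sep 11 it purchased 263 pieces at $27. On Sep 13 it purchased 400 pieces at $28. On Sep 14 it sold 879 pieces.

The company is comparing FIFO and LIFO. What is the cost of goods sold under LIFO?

COGS = $23,917

FIFO COGS: 152 @ $23 + 207 @ $24 + 283 @ $26 + 237 @ $27 = $22,221
LIFO COGS: 400 @ $28 + 263 @ $27 + 216 @ $26 = $23,917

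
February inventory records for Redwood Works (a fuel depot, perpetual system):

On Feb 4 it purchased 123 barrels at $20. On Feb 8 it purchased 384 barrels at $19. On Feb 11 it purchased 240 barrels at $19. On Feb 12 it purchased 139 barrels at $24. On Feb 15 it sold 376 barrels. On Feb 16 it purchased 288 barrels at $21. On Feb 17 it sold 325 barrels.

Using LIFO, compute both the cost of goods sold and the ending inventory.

COGS = $14,590; ending inventory = $9,110

Feb 15, 376 sold [LIFO — newest first]: 139 @ $24 + 237 @ $19 = $7,839
Feb 17, 325 sold [LIFO — newest first]: 288 @ $21 + 3 @ $19 + 34 @ $19 = $6,751
Total COGS = $7,839 + $6,751 = $14,590
Ending inventory: 123 @ $20 + 350 @ $19 = $9,110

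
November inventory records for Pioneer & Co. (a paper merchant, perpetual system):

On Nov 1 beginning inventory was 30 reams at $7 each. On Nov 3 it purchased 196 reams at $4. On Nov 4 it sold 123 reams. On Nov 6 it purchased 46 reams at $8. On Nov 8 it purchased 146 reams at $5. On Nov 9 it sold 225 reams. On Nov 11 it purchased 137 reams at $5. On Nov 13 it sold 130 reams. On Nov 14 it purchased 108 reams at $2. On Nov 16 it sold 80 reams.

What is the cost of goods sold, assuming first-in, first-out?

Nov 4, 123 sold [FIFO — oldest first]: 30 @ $7 + 93 @ $4 = $582
Nov 9, 225 sold [FIFO — oldest first]: 103 @ $4 + 46 @ $8 + 76 @ $5 = $1,160
Nov 13, 130 sold [FIFO — oldest first]: 70 @ $5 + 60 @ $5 = $650
Nov 16, 80 sold [FIFO — oldest first]: 77 @ $5 + 3 @ $2 = $391
Total COGS = $582 + $1,160 + $650 + $391 = $2,783
Ending inventory: 105 @ $2 = $210

COGS = $2,783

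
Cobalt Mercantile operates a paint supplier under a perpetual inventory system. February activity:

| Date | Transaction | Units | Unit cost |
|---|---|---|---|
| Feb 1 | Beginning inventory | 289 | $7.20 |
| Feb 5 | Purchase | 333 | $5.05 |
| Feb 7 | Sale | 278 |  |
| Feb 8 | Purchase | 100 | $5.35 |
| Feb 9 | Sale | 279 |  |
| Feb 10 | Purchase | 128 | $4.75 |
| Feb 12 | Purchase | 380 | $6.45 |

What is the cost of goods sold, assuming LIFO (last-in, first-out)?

Feb 7, 278 sold [LIFO — newest first]: 278 @ $5.05 = $1,403.90
Feb 9, 279 sold [LIFO — newest first]: 100 @ $5.35 + 55 @ $5.05 + 124 @ $7.20 = $1,705.55
Total COGS = $1,403.90 + $1,705.55 = $3,109.45
Ending inventory: 165 @ $7.20 + 128 @ $4.75 + 380 @ $6.45 = $4,247.00

COGS = $3,109.45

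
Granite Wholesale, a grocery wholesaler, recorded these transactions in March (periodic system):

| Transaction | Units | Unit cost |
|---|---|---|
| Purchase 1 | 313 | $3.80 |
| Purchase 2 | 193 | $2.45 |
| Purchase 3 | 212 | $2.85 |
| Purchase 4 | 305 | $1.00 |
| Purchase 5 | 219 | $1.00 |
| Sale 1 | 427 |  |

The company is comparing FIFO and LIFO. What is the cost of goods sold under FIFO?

COGS = $1,468.70

FIFO COGS: 313 @ $3.80 + 114 @ $2.45 = $1,468.70
LIFO COGS: 219 @ $1.00 + 208 @ $1.00 = $427.00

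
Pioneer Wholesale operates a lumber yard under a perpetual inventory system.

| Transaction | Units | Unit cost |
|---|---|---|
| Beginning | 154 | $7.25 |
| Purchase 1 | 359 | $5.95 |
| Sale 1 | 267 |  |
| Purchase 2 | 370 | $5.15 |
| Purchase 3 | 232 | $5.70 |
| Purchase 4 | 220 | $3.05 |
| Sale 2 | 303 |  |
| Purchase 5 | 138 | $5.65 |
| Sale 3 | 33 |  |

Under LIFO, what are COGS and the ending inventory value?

COGS = $2,919.20; ending inventory = $5,011.95

Sale 1 (267) [LIFO — newest first]: 267 @ $5.95 = $1,588.65
Sale 2 (303) [LIFO — newest first]: 220 @ $3.05 + 83 @ $5.70 = $1,144.10
Sale 3 (33) [LIFO — newest first]: 33 @ $5.65 = $186.45
Total COGS = $1,588.65 + $1,144.10 + $186.45 = $2,919.20
Ending inventory: 154 @ $7.25 + 92 @ $5.95 + 370 @ $5.15 + 149 @ $5.70 + 105 @ $5.65 = $5,011.95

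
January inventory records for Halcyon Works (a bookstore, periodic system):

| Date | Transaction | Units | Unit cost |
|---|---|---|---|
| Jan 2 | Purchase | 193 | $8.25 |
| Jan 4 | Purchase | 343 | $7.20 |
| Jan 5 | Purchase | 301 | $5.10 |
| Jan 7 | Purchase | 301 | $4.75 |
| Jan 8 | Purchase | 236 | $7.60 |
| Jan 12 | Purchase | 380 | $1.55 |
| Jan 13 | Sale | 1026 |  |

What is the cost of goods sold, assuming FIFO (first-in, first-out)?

COGS = $6,494.70

Jan 13, 1026 sold [FIFO — oldest first]: 193 @ $8.25 + 343 @ $7.20 + 301 @ $5.10 + 189 @ $4.75 = $6,494.70
Ending inventory: 112 @ $4.75 + 236 @ $7.60 + 380 @ $1.55 = $2,914.60
Check: goods available $9,409.30 = COGS $6,494.70 + ending $2,914.60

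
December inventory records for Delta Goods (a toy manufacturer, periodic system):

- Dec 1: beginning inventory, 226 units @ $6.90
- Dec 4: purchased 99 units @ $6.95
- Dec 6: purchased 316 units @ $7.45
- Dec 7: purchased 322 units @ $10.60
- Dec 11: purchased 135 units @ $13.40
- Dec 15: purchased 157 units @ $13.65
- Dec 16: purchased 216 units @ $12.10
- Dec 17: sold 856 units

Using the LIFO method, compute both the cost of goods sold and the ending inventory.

Dec 17, 856 sold [LIFO — newest first]: 216 @ $12.10 + 157 @ $13.65 + 135 @ $13.40 + 322 @ $10.60 + 26 @ $7.45 = $10,172.55
Ending inventory: 226 @ $6.90 + 99 @ $6.95 + 290 @ $7.45 = $4,407.95

COGS = $10,172.55; ending inventory = $4,407.95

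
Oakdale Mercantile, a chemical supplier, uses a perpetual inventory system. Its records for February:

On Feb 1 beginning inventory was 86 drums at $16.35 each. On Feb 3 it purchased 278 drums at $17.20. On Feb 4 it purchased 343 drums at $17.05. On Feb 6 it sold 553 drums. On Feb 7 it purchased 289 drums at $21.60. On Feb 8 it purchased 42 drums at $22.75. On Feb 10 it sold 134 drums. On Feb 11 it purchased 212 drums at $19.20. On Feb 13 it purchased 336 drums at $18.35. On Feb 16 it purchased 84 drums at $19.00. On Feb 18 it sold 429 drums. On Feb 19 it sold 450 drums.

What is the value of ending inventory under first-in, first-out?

Ending inventory = $1,963.00

Feb 6, 553 sold [FIFO — oldest first]: 86 @ $16.35 + 278 @ $17.20 + 189 @ $17.05 = $9,410.15
Feb 10, 134 sold [FIFO — oldest first]: 134 @ $17.05 = $2,284.70
Feb 18, 429 sold [FIFO — oldest first]: 20 @ $17.05 + 289 @ $21.60 + 42 @ $22.75 + 78 @ $19.20 = $9,036.50
Feb 19, 450 sold [FIFO — oldest first]: 134 @ $19.20 + 316 @ $18.35 = $8,371.40
Total COGS = $9,410.15 + $2,284.70 + $9,036.50 + $8,371.40 = $29,102.75
Ending inventory: 20 @ $18.35 + 84 @ $19.00 = $1,963.00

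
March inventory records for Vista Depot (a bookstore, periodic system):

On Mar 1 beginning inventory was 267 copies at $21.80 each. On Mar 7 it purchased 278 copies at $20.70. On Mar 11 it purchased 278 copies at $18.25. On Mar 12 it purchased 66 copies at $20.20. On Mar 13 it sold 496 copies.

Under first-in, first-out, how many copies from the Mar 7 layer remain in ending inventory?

Mar 13, 496 sold [FIFO — oldest first]: 267 @ $21.80 + 229 @ $20.70 = $10,560.90
Ending inventory: 49 @ $20.70 + 278 @ $18.25 + 66 @ $20.20 = $7,421.00

49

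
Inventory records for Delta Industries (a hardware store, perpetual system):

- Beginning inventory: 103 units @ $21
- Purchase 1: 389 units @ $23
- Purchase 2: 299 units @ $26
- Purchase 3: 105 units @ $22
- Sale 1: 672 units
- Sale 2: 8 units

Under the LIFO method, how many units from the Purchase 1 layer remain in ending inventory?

113

Sale 1 (672) [LIFO — newest first]: 105 @ $22 + 299 @ $26 + 268 @ $23 = $16,248
Sale 2 (8) [LIFO — newest first]: 8 @ $23 = $184
Total COGS = $16,248 + $184 = $16,432
Ending inventory: 103 @ $21 + 113 @ $23 = $4,762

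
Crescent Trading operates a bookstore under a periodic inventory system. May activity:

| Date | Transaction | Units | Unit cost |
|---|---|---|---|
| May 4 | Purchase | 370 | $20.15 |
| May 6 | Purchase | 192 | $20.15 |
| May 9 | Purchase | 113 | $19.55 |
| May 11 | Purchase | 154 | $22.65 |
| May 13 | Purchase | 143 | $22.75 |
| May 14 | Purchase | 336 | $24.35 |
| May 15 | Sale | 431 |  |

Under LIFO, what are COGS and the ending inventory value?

COGS = $10,342.85; ending inventory = $18,113.55

May 15, 431 sold [LIFO — newest first]: 336 @ $24.35 + 95 @ $22.75 = $10,342.85
Ending inventory: 370 @ $20.15 + 192 @ $20.15 + 113 @ $19.55 + 154 @ $22.65 + 48 @ $22.75 = $18,113.55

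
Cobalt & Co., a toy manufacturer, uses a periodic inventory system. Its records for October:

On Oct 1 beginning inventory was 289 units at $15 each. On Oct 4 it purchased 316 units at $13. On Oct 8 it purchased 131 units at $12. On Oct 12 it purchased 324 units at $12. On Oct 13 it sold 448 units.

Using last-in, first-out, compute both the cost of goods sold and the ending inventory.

COGS = $5,376; ending inventory = $8,527

Oct 13, 448 sold [LIFO — newest first]: 324 @ $12 + 124 @ $12 = $5,376
Ending inventory: 289 @ $15 + 316 @ $13 + 7 @ $12 = $8,527
Check: goods available $13,903 = COGS $5,376 + ending $8,527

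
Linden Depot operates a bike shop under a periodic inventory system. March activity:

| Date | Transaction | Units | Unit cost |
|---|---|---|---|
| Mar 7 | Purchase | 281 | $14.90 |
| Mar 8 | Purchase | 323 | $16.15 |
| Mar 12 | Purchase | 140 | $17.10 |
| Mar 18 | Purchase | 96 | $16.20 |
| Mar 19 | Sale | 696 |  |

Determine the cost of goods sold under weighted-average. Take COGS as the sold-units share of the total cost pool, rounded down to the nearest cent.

COGS = $11,063.54

Mar 19, sell 696: 696/840 × $13,352.55 → $11,063.54
Ending inventory (cost pool remaining) = $2,289.01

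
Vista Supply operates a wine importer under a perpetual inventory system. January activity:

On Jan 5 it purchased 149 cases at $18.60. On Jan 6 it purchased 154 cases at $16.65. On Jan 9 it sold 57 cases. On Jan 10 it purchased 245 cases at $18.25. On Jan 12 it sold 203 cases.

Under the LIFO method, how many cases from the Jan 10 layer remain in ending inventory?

Jan 9, 57 sold [LIFO — newest first]: 57 @ $16.65 = $949.05
Jan 12, 203 sold [LIFO — newest first]: 203 @ $18.25 = $3,704.75
Total COGS = $949.05 + $3,704.75 = $4,653.80
Ending inventory: 149 @ $18.60 + 97 @ $16.65 + 42 @ $18.25 = $5,152.95

42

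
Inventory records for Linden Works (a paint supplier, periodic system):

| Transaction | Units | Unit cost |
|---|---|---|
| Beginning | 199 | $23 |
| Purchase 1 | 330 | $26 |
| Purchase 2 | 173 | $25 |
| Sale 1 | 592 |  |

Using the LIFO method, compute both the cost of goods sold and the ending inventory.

COGS = $14,952; ending inventory = $2,530

Sale 1 (592) [LIFO — newest first]: 173 @ $25 + 330 @ $26 + 89 @ $23 = $14,952
Ending inventory: 110 @ $23 = $2,530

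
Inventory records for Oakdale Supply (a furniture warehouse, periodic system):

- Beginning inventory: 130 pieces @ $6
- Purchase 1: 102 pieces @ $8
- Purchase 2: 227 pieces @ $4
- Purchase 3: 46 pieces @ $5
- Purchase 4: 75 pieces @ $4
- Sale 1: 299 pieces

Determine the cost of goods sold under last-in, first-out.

Sale 1 (299) [LIFO — newest first]: 75 @ $4 + 46 @ $5 + 178 @ $4 = $1,242
Ending inventory: 130 @ $6 + 102 @ $8 + 49 @ $4 = $1,792

COGS = $1,242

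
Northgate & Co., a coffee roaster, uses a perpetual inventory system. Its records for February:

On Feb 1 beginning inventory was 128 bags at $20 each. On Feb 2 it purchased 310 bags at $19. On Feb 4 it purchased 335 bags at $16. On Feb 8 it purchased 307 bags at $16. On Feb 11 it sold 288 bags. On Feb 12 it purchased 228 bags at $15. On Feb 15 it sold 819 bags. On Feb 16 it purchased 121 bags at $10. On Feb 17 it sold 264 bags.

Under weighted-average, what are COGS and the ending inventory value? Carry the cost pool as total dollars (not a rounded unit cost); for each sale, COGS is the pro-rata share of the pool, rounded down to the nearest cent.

After Feb 1: 128 on hand, pool $2,560.00 (≈ $20.0000 each)
After Feb 2: 438 on hand, pool $8,450.00 (≈ $19.2922 each)
After Feb 4: 773 on hand, pool $13,810.00 (≈ $17.8655 each)
After Feb 8: 1080 on hand, pool $18,722.00 (≈ $17.3352 each)
Feb 11, sell 288: 288/1080 × $18,722.00 → $4,992.53
After Feb 12: 1020 on hand, pool $17,149.47 (≈ $16.8132 each)
Feb 15, sell 819: 819/1020 × $17,149.47 → $13,770.01
After Feb 16: 322 on hand, pool $4,589.46 (≈ $14.2530 each)
Feb 17, sell 264: 264/322 × $4,589.46 → $3,762.78
Total COGS = $4,992.53 + $13,770.01 + $3,762.78 = $22,525.32
Ending inventory (cost pool remaining) = $826.68

COGS = $22,525.32; ending inventory = $826.68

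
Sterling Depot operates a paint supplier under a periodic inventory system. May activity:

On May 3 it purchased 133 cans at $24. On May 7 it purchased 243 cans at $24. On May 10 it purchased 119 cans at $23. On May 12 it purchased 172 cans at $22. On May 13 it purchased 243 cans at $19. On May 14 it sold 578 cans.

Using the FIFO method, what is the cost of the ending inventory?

May 14, 578 sold [FIFO — oldest first]: 133 @ $24 + 243 @ $24 + 119 @ $23 + 83 @ $22 = $13,587
Ending inventory: 89 @ $22 + 243 @ $19 = $6,575
Check: goods available $20,162 = COGS $13,587 + ending $6,575

Ending inventory = $6,575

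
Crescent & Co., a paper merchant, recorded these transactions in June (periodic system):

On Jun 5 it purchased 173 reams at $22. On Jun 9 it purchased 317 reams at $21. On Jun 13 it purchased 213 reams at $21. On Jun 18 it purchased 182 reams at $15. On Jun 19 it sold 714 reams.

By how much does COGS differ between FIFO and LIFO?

$1,197

FIFO COGS: 173 @ $22 + 317 @ $21 + 213 @ $21 + 11 @ $15 = $15,101
LIFO COGS: 182 @ $15 + 213 @ $21 + 317 @ $21 + 2 @ $22 = $13,904
Difference = |$15,101 − $13,904| = $1,197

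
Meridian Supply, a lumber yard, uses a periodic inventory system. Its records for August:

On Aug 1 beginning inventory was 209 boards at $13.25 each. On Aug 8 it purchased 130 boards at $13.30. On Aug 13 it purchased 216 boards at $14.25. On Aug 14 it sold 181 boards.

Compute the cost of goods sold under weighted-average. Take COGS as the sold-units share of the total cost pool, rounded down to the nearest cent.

Aug 14, sell 181: 181/555 × $7,576.25 → $2,470.81
Ending inventory (cost pool remaining) = $5,105.44

COGS = $2,470.81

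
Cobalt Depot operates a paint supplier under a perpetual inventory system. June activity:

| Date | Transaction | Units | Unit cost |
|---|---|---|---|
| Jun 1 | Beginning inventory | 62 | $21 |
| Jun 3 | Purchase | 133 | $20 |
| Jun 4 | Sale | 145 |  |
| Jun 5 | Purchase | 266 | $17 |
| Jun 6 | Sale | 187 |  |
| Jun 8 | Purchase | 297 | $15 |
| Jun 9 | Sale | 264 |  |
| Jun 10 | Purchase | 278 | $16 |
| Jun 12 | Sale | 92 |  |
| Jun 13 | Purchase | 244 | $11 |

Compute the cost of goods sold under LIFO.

COGS = $11,523

Jun 4, 145 sold [LIFO — newest first]: 133 @ $20 + 12 @ $21 = $2,912
Jun 6, 187 sold [LIFO — newest first]: 187 @ $17 = $3,179
Jun 9, 264 sold [LIFO — newest first]: 264 @ $15 = $3,960
Jun 12, 92 sold [LIFO — newest first]: 92 @ $16 = $1,472
Total COGS = $2,912 + $3,179 + $3,960 + $1,472 = $11,523
Ending inventory: 50 @ $21 + 79 @ $17 + 33 @ $15 + 186 @ $16 + 244 @ $11 = $8,548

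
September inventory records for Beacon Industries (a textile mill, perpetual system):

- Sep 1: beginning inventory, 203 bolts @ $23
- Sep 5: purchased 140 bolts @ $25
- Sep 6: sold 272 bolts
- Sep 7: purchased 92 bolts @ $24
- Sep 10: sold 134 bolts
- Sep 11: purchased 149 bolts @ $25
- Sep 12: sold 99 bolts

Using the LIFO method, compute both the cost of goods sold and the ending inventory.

COGS = $12,185; ending inventory = $1,917

Sep 6, 272 sold [LIFO — newest first]: 140 @ $25 + 132 @ $23 = $6,536
Sep 10, 134 sold [LIFO — newest first]: 92 @ $24 + 42 @ $23 = $3,174
Sep 12, 99 sold [LIFO — newest first]: 99 @ $25 = $2,475
Total COGS = $6,536 + $3,174 + $2,475 = $12,185
Ending inventory: 29 @ $23 + 50 @ $25 = $1,917
Check: goods available $14,102 = COGS $12,185 + ending $1,917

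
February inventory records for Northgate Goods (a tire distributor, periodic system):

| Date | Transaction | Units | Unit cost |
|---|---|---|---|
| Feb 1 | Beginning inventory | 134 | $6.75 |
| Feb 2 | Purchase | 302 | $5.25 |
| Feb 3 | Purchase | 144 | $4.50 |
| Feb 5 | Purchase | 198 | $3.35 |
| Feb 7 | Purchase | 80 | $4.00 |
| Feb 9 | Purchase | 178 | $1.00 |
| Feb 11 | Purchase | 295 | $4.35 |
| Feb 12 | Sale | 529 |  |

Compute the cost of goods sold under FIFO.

COGS = $2,908.50

Feb 12, 529 sold [FIFO — oldest first]: 134 @ $6.75 + 302 @ $5.25 + 93 @ $4.50 = $2,908.50
Ending inventory: 51 @ $4.50 + 198 @ $3.35 + 80 @ $4.00 + 178 @ $1.00 + 295 @ $4.35 = $2,674.05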